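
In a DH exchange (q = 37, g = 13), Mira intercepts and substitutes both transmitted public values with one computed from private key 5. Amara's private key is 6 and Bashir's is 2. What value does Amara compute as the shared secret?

Amara receives Mira's public value M = 13^5 mod 37 instead of the honest one.
13^1 ≡ 13 (mod 37)
13^2 = (13^1)^2 ≡ 13^2 = 169 ≡ 21 (mod 37)
13^4 = (13^2)^2 ≡ 21^2 = 441 ≡ 34 (mod 37)
13^5 = 13^4 · 13^1 ≡ 34 · 13 ≡ 35 (mod 37).
So M = 35. Amara computes K = M^6 mod 37.
35^1 ≡ 35 (mod 37)
35^2 = (35^1)^2 ≡ 35^2 = 1225 ≡ 4 (mod 37)
35^4 = (35^2)^2 ≡ 4^2 = 16 ≡ 16 (mod 37)
35^6 = 35^4 · 35^2 ≡ 16 · 4 ≡ 27 (mod 37).

27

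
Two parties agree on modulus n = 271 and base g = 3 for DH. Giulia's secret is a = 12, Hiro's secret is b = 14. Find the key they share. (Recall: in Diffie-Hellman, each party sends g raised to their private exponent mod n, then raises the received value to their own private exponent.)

Giulia sends A = g^a mod n = 3^12 mod 271.
3^1 ≡ 3 (mod 271)
3^2 = (3^1)^2 ≡ 3^2 = 9 ≡ 9 (mod 271)
3^4 = (3^2)^2 ≡ 9^2 = 81 ≡ 81 (mod 271)
3^8 = (3^4)^2 ≡ 81^2 = 6561 ≡ 57 (mod 271)
3^12 = 3^8 · 3^4 ≡ 57 · 81 ≡ 10 (mod 271).
So A = 10. Hiro then computes K = A^b mod n = 10^14 mod 271.
10^1 ≡ 10 (mod 271)
10^2 = (10^1)^2 ≡ 10^2 = 100 ≡ 100 (mod 271)
10^4 = (10^2)^2 ≡ 100^2 = 10000 ≡ 244 (mod 271)
10^8 = (10^4)^2 ≡ 244^2 = 59536 ≡ 187 (mod 271)
10^14 = 10^8 · 10^4 · 10^2 ≡ 187 · 244 · 100 ≡ 244 (mod 271).

244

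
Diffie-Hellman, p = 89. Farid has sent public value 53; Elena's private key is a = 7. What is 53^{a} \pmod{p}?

18

Shared key K = 53^7 mod 89.
53^1 ≡ 53 (mod 89)
53^2 = (53^1)^2 ≡ 53^2 = 2809 ≡ 50 (mod 89)
53^4 = (53^2)^2 ≡ 50^2 = 2500 ≡ 8 (mod 89)
53^7 = 53^4 · 53^2 · 53^1 ≡ 8 · 50 · 53 ≡ 18 (mod 89).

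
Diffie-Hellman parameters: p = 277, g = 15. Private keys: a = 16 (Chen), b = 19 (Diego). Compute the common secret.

Diego sends B = g^b mod p = 15^19 mod 277.
15^1 ≡ 15 (mod 277)
15^2 = (15^1)^2 ≡ 15^2 = 225 ≡ 225 (mod 277)
15^4 = (15^2)^2 ≡ 225^2 = 50625 ≡ 211 (mod 277)
15^8 = (15^4)^2 ≡ 211^2 = 44521 ≡ 201 (mod 277)
15^16 = (15^8)^2 ≡ 201^2 = 40401 ≡ 236 (mod 277)
15^19 = 15^16 · 15^2 · 15^1 ≡ 236 · 225 · 15 ≡ 125 (mod 277).
So B = 125. Chen then computes K = B^a mod p = 125^16 mod 277.
125^1 ≡ 125 (mod 277)
125^2 = (125^1)^2 ≡ 125^2 = 15625 ≡ 113 (mod 277)
125^4 = (125^2)^2 ≡ 113^2 = 12769 ≡ 27 (mod 277)
125^8 = (125^4)^2 ≡ 27^2 = 729 ≡ 175 (mod 277)
125^16 = (125^8)^2 ≡ 175^2 = 30625 ≡ 155 (mod 277)

155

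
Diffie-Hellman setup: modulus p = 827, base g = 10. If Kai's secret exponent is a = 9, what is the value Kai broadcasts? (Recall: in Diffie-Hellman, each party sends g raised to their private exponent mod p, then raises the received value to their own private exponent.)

Public value = 10^9 (mod 827).
10^1 ≡ 10 (mod 827)
10^2 = (10^1)^2 ≡ 10^2 = 100 ≡ 100 (mod 827)
10^4 = (10^2)^2 ≡ 100^2 = 10000 ≡ 76 (mod 827)
10^8 = (10^4)^2 ≡ 76^2 = 5776 ≡ 814 (mod 827)
10^9 = 10^8 · 10^1 ≡ 814 · 10 ≡ 697 (mod 827).

697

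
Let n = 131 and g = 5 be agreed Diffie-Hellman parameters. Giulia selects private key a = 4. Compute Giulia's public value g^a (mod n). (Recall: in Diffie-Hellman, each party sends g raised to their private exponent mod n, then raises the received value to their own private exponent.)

Public value = 5^4 (mod 131).
5^1 ≡ 5 (mod 131)
5^2 = (5^1)^2 ≡ 5^2 = 25 ≡ 25 (mod 131)
5^4 = (5^2)^2 ≡ 25^2 = 625 ≡ 101 (mod 131)

101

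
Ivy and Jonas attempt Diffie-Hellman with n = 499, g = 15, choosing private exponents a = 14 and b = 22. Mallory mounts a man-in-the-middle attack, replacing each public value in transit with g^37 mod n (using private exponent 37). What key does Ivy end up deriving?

433

Ivy receives Mallory's public value M = 15^37 mod 499 instead of the honest one.
15^1 ≡ 15 (mod 499)
15^2 = (15^1)^2 ≡ 15^2 = 225 ≡ 225 (mod 499)
15^4 = (15^2)^2 ≡ 225^2 = 50625 ≡ 226 (mod 499)
15^8 = (15^4)^2 ≡ 226^2 = 51076 ≡ 178 (mod 499)
15^16 = (15^8)^2 ≡ 178^2 = 31684 ≡ 247 (mod 499)
15^32 = (15^16)^2 ≡ 247^2 = 61009 ≡ 131 (mod 499)
15^37 = 15^32 · 15^4 · 15^1 ≡ 131 · 226 · 15 ≡ 479 (mod 499).
So M = 479. Ivy computes K = M^14 mod 499.
479^1 ≡ 479 (mod 499)
479^2 = (479^1)^2 ≡ 479^2 = 229441 ≡ 400 (mod 499)
479^4 = (479^2)^2 ≡ 400^2 = 160000 ≡ 320 (mod 499)
479^8 = (479^4)^2 ≡ 320^2 = 102400 ≡ 105 (mod 499)
479^14 = 479^8 · 479^4 · 479^2 ≡ 105 · 320 · 400 ≡ 433 (mod 499).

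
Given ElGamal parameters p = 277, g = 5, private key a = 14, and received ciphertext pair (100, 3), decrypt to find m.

160

Shared mask s = c₁^a mod p = 100^14 mod 277.
100^1 ≡ 100 (mod 277)
100^2 = (100^1)^2 ≡ 100^2 = 10000 ≡ 28 (mod 277)
100^4 = (100^2)^2 ≡ 28^2 = 784 ≡ 230 (mod 277)
100^8 = (100^4)^2 ≡ 230^2 = 52900 ≡ 270 (mod 277)
100^14 = 100^8 · 100^4 · 100^2 ≡ 270 · 230 · 28 ≡ 71 (mod 277).
So s = 71; s⁻¹ ≡ 238 (mod 277).
m = c₂ · s⁻¹ mod 277 = 3 · 238 mod 277 = 160.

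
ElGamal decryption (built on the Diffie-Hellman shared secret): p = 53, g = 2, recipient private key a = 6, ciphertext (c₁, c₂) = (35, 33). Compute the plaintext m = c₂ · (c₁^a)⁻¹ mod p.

48

Shared mask s = c₁^a mod p = 35^6 mod 53.
35^1 ≡ 35 (mod 53)
35^2 = (35^1)^2 ≡ 35^2 = 1225 ≡ 6 (mod 53)
35^4 = (35^2)^2 ≡ 6^2 = 36 ≡ 36 (mod 53)
35^6 = 35^4 · 35^2 ≡ 36 · 6 ≡ 4 (mod 53).
So s = 4; s⁻¹ ≡ 40 (mod 53).
m = c₂ · s⁻¹ mod 53 = 33 · 40 mod 53 = 48.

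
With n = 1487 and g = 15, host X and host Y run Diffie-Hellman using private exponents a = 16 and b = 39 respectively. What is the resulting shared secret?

1022

Host X sends A = g^a mod n = 15^16 mod 1487.
15^1 ≡ 15 (mod 1487)
15^2 = (15^1)^2 ≡ 15^2 = 225 ≡ 225 (mod 1487)
15^4 = (15^2)^2 ≡ 225^2 = 50625 ≡ 67 (mod 1487)
15^8 = (15^4)^2 ≡ 67^2 = 4489 ≡ 28 (mod 1487)
15^16 = (15^8)^2 ≡ 28^2 = 784 ≡ 784 (mod 1487)
So A = 784. Host Y then computes K = A^b mod n = 784^39 mod 1487.
784^1 ≡ 784 (mod 1487)
784^2 = (784^1)^2 ≡ 784^2 = 614656 ≡ 525 (mod 1487)
784^4 = (784^2)^2 ≡ 525^2 = 275625 ≡ 530 (mod 1487)
784^8 = (784^4)^2 ≡ 530^2 = 280900 ≡ 1344 (mod 1487)
784^16 = (784^8)^2 ≡ 1344^2 = 1806336 ≡ 1118 (mod 1487)
784^32 = (784^16)^2 ≡ 1118^2 = 1249924 ≡ 844 (mod 1487)
784^39 = 784^32 · 784^4 · 784^2 · 784^1 ≡ 844 · 530 · 525 · 784 ≡ 1022 (mod 1487).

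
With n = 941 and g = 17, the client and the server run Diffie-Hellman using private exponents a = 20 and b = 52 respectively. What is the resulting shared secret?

The client sends A = g^a mod n = 17^20 mod 941.
17^1 ≡ 17 (mod 941)
17^2 = (17^1)^2 ≡ 17^2 = 289 ≡ 289 (mod 941)
17^4 = (17^2)^2 ≡ 289^2 = 83521 ≡ 713 (mod 941)
17^8 = (17^4)^2 ≡ 713^2 = 508369 ≡ 229 (mod 941)
17^16 = (17^8)^2 ≡ 229^2 = 52441 ≡ 686 (mod 941)
17^20 = 17^16 · 17^4 ≡ 686 · 713 ≡ 739 (mod 941).
So A = 739. The server then computes K = A^b mod n = 739^52 mod 941.
739^1 ≡ 739 (mod 941)
739^2 = (739^1)^2 ≡ 739^2 = 546121 ≡ 341 (mod 941)
739^4 = (739^2)^2 ≡ 341^2 = 116281 ≡ 538 (mod 941)
739^8 = (739^4)^2 ≡ 538^2 = 289444 ≡ 557 (mod 941)
739^16 = (739^8)^2 ≡ 557^2 = 310249 ≡ 660 (mod 941)
739^32 = (739^16)^2 ≡ 660^2 = 435600 ≡ 858 (mod 941)
739^52 = 739^32 · 739^16 · 739^4 ≡ 858 · 660 · 538 ≡ 480 (mod 941).

480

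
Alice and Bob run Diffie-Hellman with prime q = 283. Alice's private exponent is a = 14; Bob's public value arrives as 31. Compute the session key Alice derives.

Shared key K = 31^14 mod 283.
31^1 ≡ 31 (mod 283)
31^2 = (31^1)^2 ≡ 31^2 = 961 ≡ 112 (mod 283)
31^4 = (31^2)^2 ≡ 112^2 = 12544 ≡ 92 (mod 283)
31^8 = (31^4)^2 ≡ 92^2 = 8464 ≡ 257 (mod 283)
31^14 = 31^8 · 31^4 · 31^2 ≡ 257 · 92 · 112 ≡ 97 (mod 283).

97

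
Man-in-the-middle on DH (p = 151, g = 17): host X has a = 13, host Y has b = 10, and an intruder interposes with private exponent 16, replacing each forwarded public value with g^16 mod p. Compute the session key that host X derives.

100

Host X receives an intruder's public value M = 17^16 mod 151 instead of the honest one.
17^1 ≡ 17 (mod 151)
17^2 = (17^1)^2 ≡ 17^2 = 289 ≡ 138 (mod 151)
17^4 = (17^2)^2 ≡ 138^2 = 19044 ≡ 18 (mod 151)
17^8 = (17^4)^2 ≡ 18^2 = 324 ≡ 22 (mod 151)
17^16 = (17^8)^2 ≡ 22^2 = 484 ≡ 31 (mod 151)
So M = 31. Host X computes K = M^13 mod 151.
31^1 ≡ 31 (mod 151)
31^2 = (31^1)^2 ≡ 31^2 = 961 ≡ 55 (mod 151)
31^4 = (31^2)^2 ≡ 55^2 = 3025 ≡ 5 (mod 151)
31^8 = (31^4)^2 ≡ 5^2 = 25 ≡ 25 (mod 151)
31^13 = 31^8 · 31^4 · 31^1 ≡ 25 · 5 · 31 ≡ 100 (mod 151).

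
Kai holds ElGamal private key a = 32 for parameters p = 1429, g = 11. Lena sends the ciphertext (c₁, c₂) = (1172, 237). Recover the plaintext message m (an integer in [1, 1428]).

886

Shared mask s = c₁^a mod p = 1172^32 mod 1429.
1172^1 ≡ 1172 (mod 1429)
1172^2 = (1172^1)^2 ≡ 1172^2 = 1373584 ≡ 315 (mod 1429)
1172^4 = (1172^2)^2 ≡ 315^2 = 99225 ≡ 624 (mod 1429)
1172^8 = (1172^4)^2 ≡ 624^2 = 389376 ≡ 688 (mod 1429)
1172^16 = (1172^8)^2 ≡ 688^2 = 473344 ≡ 345 (mod 1429)
1172^32 = (1172^16)^2 ≡ 345^2 = 119025 ≡ 418 (mod 1429)
So s = 418; s⁻¹ ≡ 1282 (mod 1429).
m = c₂ · s⁻¹ mod 1429 = 237 · 1282 mod 1429 = 886.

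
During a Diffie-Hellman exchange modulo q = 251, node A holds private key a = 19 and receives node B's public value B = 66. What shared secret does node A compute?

190

Shared key K = 66^19 mod 251.
66^1 ≡ 66 (mod 251)
66^2 = (66^1)^2 ≡ 66^2 = 4356 ≡ 89 (mod 251)
66^4 = (66^2)^2 ≡ 89^2 = 7921 ≡ 140 (mod 251)
66^8 = (66^4)^2 ≡ 140^2 = 19600 ≡ 22 (mod 251)
66^16 = (66^8)^2 ≡ 22^2 = 484 ≡ 233 (mod 251)
66^19 = 66^16 · 66^2 · 66^1 ≡ 233 · 89 · 66 ≡ 190 (mod 251).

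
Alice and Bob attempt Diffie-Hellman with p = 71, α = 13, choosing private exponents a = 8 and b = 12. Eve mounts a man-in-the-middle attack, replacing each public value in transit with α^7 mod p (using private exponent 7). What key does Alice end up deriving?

54

Alice receives Eve's public value M = 13^7 mod 71 instead of the honest one.
13^1 ≡ 13 (mod 71)
13^2 = (13^1)^2 ≡ 13^2 = 169 ≡ 27 (mod 71)
13^4 = (13^2)^2 ≡ 27^2 = 729 ≡ 19 (mod 71)
13^7 = 13^4 · 13^2 · 13^1 ≡ 19 · 27 · 13 ≡ 66 (mod 71).
So M = 66. Alice computes K = M^8 mod 71.
66^1 ≡ 66 (mod 71)
66^2 = (66^1)^2 ≡ 66^2 = 4356 ≡ 25 (mod 71)
66^4 = (66^2)^2 ≡ 25^2 = 625 ≡ 57 (mod 71)
66^8 = (66^4)^2 ≡ 57^2 = 3249 ≡ 54 (mod 71)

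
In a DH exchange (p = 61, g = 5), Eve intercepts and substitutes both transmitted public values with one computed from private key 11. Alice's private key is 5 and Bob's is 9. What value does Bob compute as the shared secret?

27

Bob receives Eve's public value M = 5^11 mod 61 instead of the honest one.
5^1 ≡ 5 (mod 61)
5^2 = (5^1)^2 ≡ 5^2 = 25 ≡ 25 (mod 61)
5^4 = (5^2)^2 ≡ 25^2 = 625 ≡ 15 (mod 61)
5^8 = (5^4)^2 ≡ 15^2 = 225 ≡ 42 (mod 61)
5^11 = 5^8 · 5^2 · 5^1 ≡ 42 · 25 · 5 ≡ 4 (mod 61).
So M = 4. Bob computes K = M^9 mod 61.
4^1 ≡ 4 (mod 61)
4^2 = (4^1)^2 ≡ 4^2 = 16 ≡ 16 (mod 61)
4^4 = (4^2)^2 ≡ 16^2 = 256 ≡ 12 (mod 61)
4^8 = (4^4)^2 ≡ 12^2 = 144 ≡ 22 (mod 61)
4^9 = 4^8 · 4^1 ≡ 22 · 4 ≡ 27 (mod 61).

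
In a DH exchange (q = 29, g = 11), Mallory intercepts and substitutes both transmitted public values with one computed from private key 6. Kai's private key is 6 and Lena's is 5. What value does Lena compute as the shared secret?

5

Lena receives Mallory's public value M = 11^6 mod 29 instead of the honest one.
11^1 ≡ 11 (mod 29)
11^2 = (11^1)^2 ≡ 11^2 = 121 ≡ 5 (mod 29)
11^4 = (11^2)^2 ≡ 5^2 = 25 ≡ 25 (mod 29)
11^6 = 11^4 · 11^2 ≡ 25 · 5 ≡ 9 (mod 29).
So M = 9. Lena computes K = M^5 mod 29.
9^1 ≡ 9 (mod 29)
9^2 = (9^1)^2 ≡ 9^2 = 81 ≡ 23 (mod 29)
9^4 = (9^2)^2 ≡ 23^2 = 529 ≡ 7 (mod 29)
9^5 = 9^4 · 9^1 ≡ 7 · 9 ≡ 5 (mod 29).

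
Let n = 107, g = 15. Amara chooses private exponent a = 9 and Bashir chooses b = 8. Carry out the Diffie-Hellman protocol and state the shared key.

40

Amara sends A = g^a mod n = 15^9 mod 107.
15^1 ≡ 15 (mod 107)
15^2 = (15^1)^2 ≡ 15^2 = 225 ≡ 11 (mod 107)
15^4 = (15^2)^2 ≡ 11^2 = 121 ≡ 14 (mod 107)
15^8 = (15^4)^2 ≡ 14^2 = 196 ≡ 89 (mod 107)
15^9 = 15^8 · 15^1 ≡ 89 · 15 ≡ 51 (mod 107).
So A = 51. Bashir then computes K = A^b mod n = 51^8 mod 107.
51^1 ≡ 51 (mod 107)
51^2 = (51^1)^2 ≡ 51^2 = 2601 ≡ 33 (mod 107)
51^4 = (51^2)^2 ≡ 33^2 = 1089 ≡ 19 (mod 107)
51^8 = (51^4)^2 ≡ 19^2 = 361 ≡ 40 (mod 107)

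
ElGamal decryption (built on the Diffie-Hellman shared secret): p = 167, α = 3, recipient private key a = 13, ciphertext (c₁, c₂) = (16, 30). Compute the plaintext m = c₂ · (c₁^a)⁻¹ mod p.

Shared mask s = c₁^a mod p = 16^13 mod 167.
16^1 ≡ 16 (mod 167)
16^2 = (16^1)^2 ≡ 16^2 = 256 ≡ 89 (mod 167)
16^4 = (16^2)^2 ≡ 89^2 = 7921 ≡ 72 (mod 167)
16^8 = (16^4)^2 ≡ 72^2 = 5184 ≡ 7 (mod 167)
16^13 = 16^8 · 16^4 · 16^1 ≡ 7 · 72 · 16 ≡ 48 (mod 167).
So s = 48; s⁻¹ ≡ 87 (mod 167).
m = c₂ · s⁻¹ mod 167 = 30 · 87 mod 167 = 105.

105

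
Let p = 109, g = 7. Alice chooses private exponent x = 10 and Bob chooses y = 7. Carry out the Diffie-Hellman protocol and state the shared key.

Alice sends A = g^x mod p = 7^10 mod 109.
7^1 ≡ 7 (mod 109)
7^2 = (7^1)^2 ≡ 7^2 = 49 ≡ 49 (mod 109)
7^4 = (7^2)^2 ≡ 49^2 = 2401 ≡ 3 (mod 109)
7^8 = (7^4)^2 ≡ 3^2 = 9 ≡ 9 (mod 109)
7^10 = 7^8 · 7^2 ≡ 9 · 49 ≡ 5 (mod 109).
So A = 5. Bob then computes K = A^y mod p = 5^7 mod 109.
5^1 ≡ 5 (mod 109)
5^2 = (5^1)^2 ≡ 5^2 = 25 ≡ 25 (mod 109)
5^4 = (5^2)^2 ≡ 25^2 = 625 ≡ 80 (mod 109)
5^7 = 5^4 · 5^2 · 5^1 ≡ 80 · 25 · 5 ≡ 81 (mod 109).

81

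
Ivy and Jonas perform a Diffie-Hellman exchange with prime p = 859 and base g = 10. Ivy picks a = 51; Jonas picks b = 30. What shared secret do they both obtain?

555

Jonas sends B = g^b mod p = 10^30 mod 859.
10^1 ≡ 10 (mod 859)
10^2 = (10^1)^2 ≡ 10^2 = 100 ≡ 100 (mod 859)
10^4 = (10^2)^2 ≡ 100^2 = 10000 ≡ 551 (mod 859)
10^8 = (10^4)^2 ≡ 551^2 = 303601 ≡ 374 (mod 859)
10^16 = (10^8)^2 ≡ 374^2 = 139876 ≡ 718 (mod 859)
10^30 = 10^16 · 10^8 · 10^4 · 10^2 ≡ 718 · 374 · 551 · 100 ≡ 551 (mod 859).
So B = 551. Ivy then computes K = B^a mod p = 551^51 mod 859.
551^1 ≡ 551 (mod 859)
551^2 = (551^1)^2 ≡ 551^2 = 303601 ≡ 374 (mod 859)
551^4 = (551^2)^2 ≡ 374^2 = 139876 ≡ 718 (mod 859)
551^8 = (551^4)^2 ≡ 718^2 = 515524 ≡ 124 (mod 859)
551^16 = (551^8)^2 ≡ 124^2 = 15376 ≡ 773 (mod 859)
551^32 = (551^16)^2 ≡ 773^2 = 597529 ≡ 524 (mod 859)
551^51 = 551^32 · 551^16 · 551^2 · 551^1 ≡ 524 · 773 · 374 · 551 ≡ 555 (mod 859).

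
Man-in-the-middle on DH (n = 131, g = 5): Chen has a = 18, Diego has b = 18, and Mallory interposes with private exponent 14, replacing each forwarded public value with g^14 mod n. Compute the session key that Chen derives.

77

Chen receives Mallory's public value M = 5^14 mod 131 instead of the honest one.
5^1 ≡ 5 (mod 131)
5^2 = (5^1)^2 ≡ 5^2 = 25 ≡ 25 (mod 131)
5^4 = (5^2)^2 ≡ 25^2 = 625 ≡ 101 (mod 131)
5^8 = (5^4)^2 ≡ 101^2 = 10201 ≡ 114 (mod 131)
5^14 = 5^8 · 5^4 · 5^2 ≡ 114 · 101 · 25 ≡ 43 (mod 131).
So M = 43. Chen computes K = M^18 mod 131.
43^1 ≡ 43 (mod 131)
43^2 = (43^1)^2 ≡ 43^2 = 1849 ≡ 15 (mod 131)
43^4 = (43^2)^2 ≡ 15^2 = 225 ≡ 94 (mod 131)
43^8 = (43^4)^2 ≡ 94^2 = 8836 ≡ 59 (mod 131)
43^16 = (43^8)^2 ≡ 59^2 = 3481 ≡ 75 (mod 131)
43^18 = 43^16 · 43^2 ≡ 75 · 15 ≡ 77 (mod 131).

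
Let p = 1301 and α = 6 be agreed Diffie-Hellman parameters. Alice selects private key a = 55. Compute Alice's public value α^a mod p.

921

Public value = 6^55 mod 1301.
6^1 ≡ 6 (mod 1301)
6^2 = (6^1)^2 ≡ 6^2 = 36 ≡ 36 (mod 1301)
6^4 = (6^2)^2 ≡ 36^2 = 1296 ≡ 1296 (mod 1301)
6^8 = (6^4)^2 ≡ 1296^2 = 1679616 ≡ 25 (mod 1301)
6^16 = (6^8)^2 ≡ 25^2 = 625 ≡ 625 (mod 1301)
6^32 = (6^16)^2 ≡ 625^2 = 390625 ≡ 325 (mod 1301)
6^55 = 6^32 · 6^16 · 6^4 · 6^2 · 6^1 ≡ 325 · 625 · 1296 · 36 · 6 ≡ 921 (mod 1301).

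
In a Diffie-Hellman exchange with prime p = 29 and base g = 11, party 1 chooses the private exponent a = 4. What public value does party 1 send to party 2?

Public value = 11^4 mod 29.
11^1 ≡ 11 (mod 29)
11^2 = (11^1)^2 ≡ 11^2 = 121 ≡ 5 (mod 29)
11^4 = (11^2)^2 ≡ 5^2 = 25 ≡ 25 (mod 29)

25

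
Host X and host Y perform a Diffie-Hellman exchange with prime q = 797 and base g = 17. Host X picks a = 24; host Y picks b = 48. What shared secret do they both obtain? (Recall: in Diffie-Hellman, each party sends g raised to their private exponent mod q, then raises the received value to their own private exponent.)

342

Host Y sends B = g^b mod q = 17^48 mod 797.
17^1 ≡ 17 (mod 797)
17^2 = (17^1)^2 ≡ 17^2 = 289 ≡ 289 (mod 797)
17^4 = (17^2)^2 ≡ 289^2 = 83521 ≡ 633 (mod 797)
17^8 = (17^4)^2 ≡ 633^2 = 400689 ≡ 595 (mod 797)
17^16 = (17^8)^2 ≡ 595^2 = 354025 ≡ 157 (mod 797)
17^32 = (17^16)^2 ≡ 157^2 = 24649 ≡ 739 (mod 797)
17^48 = 17^32 · 17^16 ≡ 739 · 157 ≡ 458 (mod 797).
So B = 458. Host X then computes K = B^a mod q = 458^24 mod 797.
458^1 ≡ 458 (mod 797)
458^2 = (458^1)^2 ≡ 458^2 = 209764 ≡ 153 (mod 797)
458^4 = (458^2)^2 ≡ 153^2 = 23409 ≡ 296 (mod 797)
458^8 = (458^4)^2 ≡ 296^2 = 87616 ≡ 743 (mod 797)
458^16 = (458^8)^2 ≡ 743^2 = 552049 ≡ 525 (mod 797)
458^24 = 458^16 · 458^8 ≡ 525 · 743 ≡ 342 (mod 797).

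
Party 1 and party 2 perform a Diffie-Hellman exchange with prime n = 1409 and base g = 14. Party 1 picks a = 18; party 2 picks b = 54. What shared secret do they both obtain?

377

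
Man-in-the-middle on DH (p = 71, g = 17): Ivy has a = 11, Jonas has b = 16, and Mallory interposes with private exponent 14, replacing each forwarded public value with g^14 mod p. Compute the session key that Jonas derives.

25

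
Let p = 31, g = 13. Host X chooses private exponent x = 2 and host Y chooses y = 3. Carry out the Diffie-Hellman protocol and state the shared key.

16

Host Y sends B = g^y mod p = 13^3 mod 31.
13^1 ≡ 13 (mod 31)
13^2 = (13^1)^2 ≡ 13^2 = 169 ≡ 14 (mod 31)
13^3 = 13^2 · 13^1 ≡ 14 · 13 ≡ 27 (mod 31).
So B = 27. Host X then computes K = B^x mod p = 27^2 mod 31.
27^1 ≡ 27 (mod 31)
27^2 = (27^1)^2 ≡ 27^2 = 729 ≡ 16 (mod 31)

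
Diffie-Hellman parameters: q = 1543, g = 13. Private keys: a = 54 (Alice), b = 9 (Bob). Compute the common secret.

798

Alice sends A = g^a mod q = 13^54 mod 1543.
13^1 ≡ 13 (mod 1543)
13^2 = (13^1)^2 ≡ 13^2 = 169 ≡ 169 (mod 1543)
13^4 = (13^2)^2 ≡ 169^2 = 28561 ≡ 787 (mod 1543)
13^8 = (13^4)^2 ≡ 787^2 = 619369 ≡ 626 (mod 1543)
13^16 = (13^8)^2 ≡ 626^2 = 391876 ≡ 1497 (mod 1543)
13^32 = (13^16)^2 ≡ 1497^2 = 2241009 ≡ 573 (mod 1543)
13^54 = 13^32 · 13^16 · 13^4 · 13^2 ≡ 573 · 1497 · 787 · 169 ≡ 1383 (mod 1543).
So A = 1383. Bob then computes K = A^b mod q = 1383^9 mod 1543.
1383^1 ≡ 1383 (mod 1543)
1383^2 = (1383^1)^2 ≡ 1383^2 = 1912689 ≡ 912 (mod 1543)
1383^4 = (1383^2)^2 ≡ 912^2 = 831744 ≡ 67 (mod 1543)
1383^8 = (1383^4)^2 ≡ 67^2 = 4489 ≡ 1403 (mod 1543)
1383^9 = 1383^8 · 1383^1 ≡ 1403 · 1383 ≡ 798 (mod 1543).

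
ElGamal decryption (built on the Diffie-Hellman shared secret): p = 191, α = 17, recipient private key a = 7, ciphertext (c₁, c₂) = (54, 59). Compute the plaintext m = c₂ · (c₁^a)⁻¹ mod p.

154

Shared mask s = c₁^a mod p = 54^7 mod 191.
54^1 ≡ 54 (mod 191)
54^2 = (54^1)^2 ≡ 54^2 = 2916 ≡ 51 (mod 191)
54^4 = (54^2)^2 ≡ 51^2 = 2601 ≡ 118 (mod 191)
54^7 = 54^4 · 54^2 · 54^1 ≡ 118 · 51 · 54 ≡ 81 (mod 191).
So s = 81; s⁻¹ ≡ 158 (mod 191).
m = c₂ · s⁻¹ mod 191 = 59 · 158 mod 191 = 154.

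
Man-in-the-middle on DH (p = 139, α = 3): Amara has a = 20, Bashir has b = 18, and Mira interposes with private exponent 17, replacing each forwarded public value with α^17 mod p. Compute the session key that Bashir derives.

77

Bashir receives Mira's public value M = 3^17 mod 139 instead of the honest one.
3^1 ≡ 3 (mod 139)
3^2 = (3^1)^2 ≡ 3^2 = 9 ≡ 9 (mod 139)
3^4 = (3^2)^2 ≡ 9^2 = 81 ≡ 81 (mod 139)
3^8 = (3^4)^2 ≡ 81^2 = 6561 ≡ 28 (mod 139)
3^16 = (3^8)^2 ≡ 28^2 = 784 ≡ 89 (mod 139)
3^17 = 3^16 · 3^1 ≡ 89 · 3 ≡ 128 (mod 139).
So M = 128. Bashir computes K = M^18 mod 139.
128^1 ≡ 128 (mod 139)
128^2 = (128^1)^2 ≡ 128^2 = 16384 ≡ 121 (mod 139)
128^4 = (128^2)^2 ≡ 121^2 = 14641 ≡ 46 (mod 139)
128^8 = (128^4)^2 ≡ 46^2 = 2116 ≡ 31 (mod 139)
128^16 = (128^8)^2 ≡ 31^2 = 961 ≡ 127 (mod 139)
128^18 = 128^16 · 128^2 ≡ 127 · 121 ≡ 77 (mod 139).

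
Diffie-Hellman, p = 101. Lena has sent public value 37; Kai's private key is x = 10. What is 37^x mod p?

Shared key K = 37^10 mod 101.
37^1 ≡ 37 (mod 101)
37^2 = (37^1)^2 ≡ 37^2 = 1369 ≡ 56 (mod 101)
37^4 = (37^2)^2 ≡ 56^2 = 3136 ≡ 5 (mod 101)
37^8 = (37^4)^2 ≡ 5^2 = 25 ≡ 25 (mod 101)
37^10 = 37^8 · 37^2 ≡ 25 · 56 ≡ 87 (mod 101).

87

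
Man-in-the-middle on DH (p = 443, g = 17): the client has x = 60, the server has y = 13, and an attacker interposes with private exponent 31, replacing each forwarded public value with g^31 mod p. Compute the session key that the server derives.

370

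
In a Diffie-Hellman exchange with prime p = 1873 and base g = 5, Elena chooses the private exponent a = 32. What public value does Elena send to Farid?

Public value = 5^32 mod 1873.
5^1 ≡ 5 (mod 1873)
5^2 = (5^1)^2 ≡ 5^2 = 25 ≡ 25 (mod 1873)
5^4 = (5^2)^2 ≡ 25^2 = 625 ≡ 625 (mod 1873)
5^8 = (5^4)^2 ≡ 625^2 = 390625 ≡ 1041 (mod 1873)
5^16 = (5^8)^2 ≡ 1041^2 = 1083681 ≡ 1087 (mod 1873)
5^32 = (5^16)^2 ≡ 1087^2 = 1181569 ≡ 1579 (mod 1873)

1579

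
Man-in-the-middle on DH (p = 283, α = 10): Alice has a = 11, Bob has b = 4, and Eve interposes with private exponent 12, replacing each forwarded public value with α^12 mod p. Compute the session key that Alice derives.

262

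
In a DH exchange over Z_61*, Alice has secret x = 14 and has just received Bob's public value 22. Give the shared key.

Shared key K = 22^14 mod 61.
22^1 ≡ 22 (mod 61)
22^2 = (22^1)^2 ≡ 22^2 = 484 ≡ 57 (mod 61)
22^4 = (22^2)^2 ≡ 57^2 = 3249 ≡ 16 (mod 61)
22^8 = (22^4)^2 ≡ 16^2 = 256 ≡ 12 (mod 61)
22^14 = 22^8 · 22^4 · 22^2 ≡ 12 · 16 · 57 ≡ 25 (mod 61).

25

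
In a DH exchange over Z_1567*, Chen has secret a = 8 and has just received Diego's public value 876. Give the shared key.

338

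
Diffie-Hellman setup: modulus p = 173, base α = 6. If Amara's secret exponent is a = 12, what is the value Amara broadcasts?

148

Public value = 6^{12} \pmod{173}.
6^1 ≡ 6 (mod 173)
6^2 = (6^1)^2 ≡ 6^2 = 36 ≡ 36 (mod 173)
6^4 = (6^2)^2 ≡ 36^2 = 1296 ≡ 85 (mod 173)
6^8 = (6^4)^2 ≡ 85^2 = 7225 ≡ 132 (mod 173)
6^12 = 6^8 · 6^4 ≡ 132 · 85 ≡ 148 (mod 173).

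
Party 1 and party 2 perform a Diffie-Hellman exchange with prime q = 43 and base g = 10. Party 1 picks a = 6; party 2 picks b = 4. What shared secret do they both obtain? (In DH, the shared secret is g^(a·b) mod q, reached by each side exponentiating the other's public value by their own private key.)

Party 1 sends A = g^a mod q = 10^6 mod 43.
10^1 ≡ 10 (mod 43)
10^2 = (10^1)^2 ≡ 10^2 = 100 ≡ 14 (mod 43)
10^4 = (10^2)^2 ≡ 14^2 = 196 ≡ 24 (mod 43)
10^6 = 10^4 · 10^2 ≡ 24 · 14 ≡ 35 (mod 43).
So A = 35. Party 2 then computes K = A^b mod q = 35^4 mod 43.
35^1 ≡ 35 (mod 43)
35^2 = (35^1)^2 ≡ 35^2 = 1225 ≡ 21 (mod 43)
35^4 = (35^2)^2 ≡ 21^2 = 441 ≡ 11 (mod 43)

11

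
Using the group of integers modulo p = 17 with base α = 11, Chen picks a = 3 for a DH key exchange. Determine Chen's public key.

Public value = 11^3 mod 17.
11^1 ≡ 11 (mod 17)
11^2 = (11^1)^2 ≡ 11^2 = 121 ≡ 2 (mod 17)
11^3 = 11^2 · 11^1 ≡ 2 · 11 ≡ 5 (mod 17).

5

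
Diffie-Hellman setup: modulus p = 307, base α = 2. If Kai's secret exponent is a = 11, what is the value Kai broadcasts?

206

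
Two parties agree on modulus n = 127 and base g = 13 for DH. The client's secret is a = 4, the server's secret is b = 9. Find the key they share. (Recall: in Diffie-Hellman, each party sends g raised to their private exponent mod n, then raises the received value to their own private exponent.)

32

The client sends A = g^a mod n = 13^4 mod 127.
13^1 ≡ 13 (mod 127)
13^2 = (13^1)^2 ≡ 13^2 = 169 ≡ 42 (mod 127)
13^4 = (13^2)^2 ≡ 42^2 = 1764 ≡ 113 (mod 127)
So A = 113. The server then computes K = A^b mod n = 113^9 mod 127.
113^1 ≡ 113 (mod 127)
113^2 = (113^1)^2 ≡ 113^2 = 12769 ≡ 69 (mod 127)
113^4 = (113^2)^2 ≡ 69^2 = 4761 ≡ 62 (mod 127)
113^8 = (113^4)^2 ≡ 62^2 = 3844 ≡ 34 (mod 127)
113^9 = 113^8 · 113^1 ≡ 34 · 113 ≡ 32 (mod 127).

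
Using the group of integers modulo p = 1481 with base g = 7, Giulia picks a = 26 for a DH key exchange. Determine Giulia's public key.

Public value = 7^26 (mod 1481).
7^1 ≡ 7 (mod 1481)
7^2 = (7^1)^2 ≡ 7^2 = 49 ≡ 49 (mod 1481)
7^4 = (7^2)^2 ≡ 49^2 = 2401 ≡ 920 (mod 1481)
7^8 = (7^4)^2 ≡ 920^2 = 846400 ≡ 749 (mod 1481)
7^16 = (7^8)^2 ≡ 749^2 = 561001 ≡ 1183 (mod 1481)
7^26 = 7^16 · 7^8 · 7^2 ≡ 1183 · 749 · 49 ≡ 287 (mod 1481).

287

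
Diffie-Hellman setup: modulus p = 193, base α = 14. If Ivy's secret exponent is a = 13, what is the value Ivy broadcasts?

170

Public value = 14^13 mod 193.
14^1 ≡ 14 (mod 193)
14^2 = (14^1)^2 ≡ 14^2 = 196 ≡ 3 (mod 193)
14^4 = (14^2)^2 ≡ 3^2 = 9 ≡ 9 (mod 193)
14^8 = (14^4)^2 ≡ 9^2 = 81 ≡ 81 (mod 193)
14^13 = 14^8 · 14^4 · 14^1 ≡ 81 · 9 · 14 ≡ 170 (mod 193).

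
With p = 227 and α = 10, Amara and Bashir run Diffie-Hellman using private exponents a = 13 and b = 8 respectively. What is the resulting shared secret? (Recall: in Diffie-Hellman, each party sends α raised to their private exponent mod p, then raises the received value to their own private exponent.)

Amara sends A = α^a mod p = 10^13 mod 227.
10^1 ≡ 10 (mod 227)
10^2 = (10^1)^2 ≡ 10^2 = 100 ≡ 100 (mod 227)
10^4 = (10^2)^2 ≡ 100^2 = 10000 ≡ 12 (mod 227)
10^8 = (10^4)^2 ≡ 12^2 = 144 ≡ 144 (mod 227)
10^13 = 10^8 · 10^4 · 10^1 ≡ 144 · 12 · 10 ≡ 28 (mod 227).
So A = 28. Bashir then computes K = A^b mod p = 28^8 mod 227.
28^1 ≡ 28 (mod 227)
28^2 = (28^1)^2 ≡ 28^2 = 784 ≡ 103 (mod 227)
28^4 = (28^2)^2 ≡ 103^2 = 10609 ≡ 167 (mod 227)
28^8 = (28^4)^2 ≡ 167^2 = 27889 ≡ 195 (mod 227)

195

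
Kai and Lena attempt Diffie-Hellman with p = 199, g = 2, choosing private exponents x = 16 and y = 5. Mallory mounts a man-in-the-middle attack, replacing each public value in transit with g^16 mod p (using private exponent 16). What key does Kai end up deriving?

145

Kai receives Mallory's public value M = 2^16 mod 199 instead of the honest one.
2^1 ≡ 2 (mod 199)
2^2 = (2^1)^2 ≡ 2^2 = 4 ≡ 4 (mod 199)
2^4 = (2^2)^2 ≡ 4^2 = 16 ≡ 16 (mod 199)
2^8 = (2^4)^2 ≡ 16^2 = 256 ≡ 57 (mod 199)
2^16 = (2^8)^2 ≡ 57^2 = 3249 ≡ 65 (mod 199)
So M = 65. Kai computes K = M^16 mod 199.
65^1 ≡ 65 (mod 199)
65^2 = (65^1)^2 ≡ 65^2 = 4225 ≡ 46 (mod 199)
65^4 = (65^2)^2 ≡ 46^2 = 2116 ≡ 126 (mod 199)
65^8 = (65^4)^2 ≡ 126^2 = 15876 ≡ 155 (mod 199)
65^16 = (65^8)^2 ≡ 155^2 = 24025 ≡ 145 (mod 199)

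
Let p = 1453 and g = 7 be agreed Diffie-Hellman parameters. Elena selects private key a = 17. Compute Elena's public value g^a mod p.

1323

Public value = 7^17 mod 1453.
7^1 ≡ 7 (mod 1453)
7^2 = (7^1)^2 ≡ 7^2 = 49 ≡ 49 (mod 1453)
7^4 = (7^2)^2 ≡ 49^2 = 2401 ≡ 948 (mod 1453)
7^8 = (7^4)^2 ≡ 948^2 = 898704 ≡ 750 (mod 1453)
7^16 = (7^8)^2 ≡ 750^2 = 562500 ≡ 189 (mod 1453)
7^17 = 7^16 · 7^1 ≡ 189 · 7 ≡ 1323 (mod 1453).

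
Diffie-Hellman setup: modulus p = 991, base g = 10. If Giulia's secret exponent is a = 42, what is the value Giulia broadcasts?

Public value = 10^42 mod 991.
10^1 ≡ 10 (mod 991)
10^2 = (10^1)^2 ≡ 10^2 = 100 ≡ 100 (mod 991)
10^4 = (10^2)^2 ≡ 100^2 = 10000 ≡ 90 (mod 991)
10^8 = (10^4)^2 ≡ 90^2 = 8100 ≡ 172 (mod 991)
10^16 = (10^8)^2 ≡ 172^2 = 29584 ≡ 845 (mod 991)
10^32 = (10^16)^2 ≡ 845^2 = 714025 ≡ 505 (mod 991)
10^42 = 10^32 · 10^8 · 10^2 ≡ 505 · 172 · 100 ≡ 876 (mod 991).

876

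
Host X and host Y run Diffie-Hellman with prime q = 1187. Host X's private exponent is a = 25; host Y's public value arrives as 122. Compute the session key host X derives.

724

Shared key K = 122^25 mod 1187.
122^1 ≡ 122 (mod 1187)
122^2 = (122^1)^2 ≡ 122^2 = 14884 ≡ 640 (mod 1187)
122^4 = (122^2)^2 ≡ 640^2 = 409600 ≡ 85 (mod 1187)
122^8 = (122^4)^2 ≡ 85^2 = 7225 ≡ 103 (mod 1187)
122^16 = (122^8)^2 ≡ 103^2 = 10609 ≡ 1113 (mod 1187)
122^25 = 122^16 · 122^8 · 122^1 ≡ 1113 · 103 · 122 ≡ 724 (mod 1187).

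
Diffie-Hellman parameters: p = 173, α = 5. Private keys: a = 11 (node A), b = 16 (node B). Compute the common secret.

106

Node B sends B = α^b mod p = 5^16 mod 173.
5^1 ≡ 5 (mod 173)
5^2 = (5^1)^2 ≡ 5^2 = 25 ≡ 25 (mod 173)
5^4 = (5^2)^2 ≡ 25^2 = 625 ≡ 106 (mod 173)
5^8 = (5^4)^2 ≡ 106^2 = 11236 ≡ 164 (mod 173)
5^16 = (5^8)^2 ≡ 164^2 = 26896 ≡ 81 (mod 173)
So B = 81. Node A then computes K = B^a mod p = 81^11 mod 173.
81^1 ≡ 81 (mod 173)
81^2 = (81^1)^2 ≡ 81^2 = 6561 ≡ 160 (mod 173)
81^4 = (81^2)^2 ≡ 160^2 = 25600 ≡ 169 (mod 173)
81^8 = (81^4)^2 ≡ 169^2 = 28561 ≡ 16 (mod 173)
81^11 = 81^8 · 81^2 · 81^1 ≡ 16 · 160 · 81 ≡ 106 (mod 173).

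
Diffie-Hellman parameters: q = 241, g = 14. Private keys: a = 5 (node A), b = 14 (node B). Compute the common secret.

Node A sends A = g^a mod q = 14^5 mod 241.
14^1 ≡ 14 (mod 241)
14^2 = (14^1)^2 ≡ 14^2 = 196 ≡ 196 (mod 241)
14^4 = (14^2)^2 ≡ 196^2 = 38416 ≡ 97 (mod 241)
14^5 = 14^4 · 14^1 ≡ 97 · 14 ≡ 153 (mod 241).
So A = 153. Node B then computes K = A^b mod q = 153^14 mod 241.
153^1 ≡ 153 (mod 241)
153^2 = (153^1)^2 ≡ 153^2 = 23409 ≡ 32 (mod 241)
153^4 = (153^2)^2 ≡ 32^2 = 1024 ≡ 60 (mod 241)
153^8 = (153^4)^2 ≡ 60^2 = 3600 ≡ 226 (mod 241)
153^14 = 153^8 · 153^4 · 153^2 ≡ 226 · 60 · 32 ≡ 120 (mod 241).

120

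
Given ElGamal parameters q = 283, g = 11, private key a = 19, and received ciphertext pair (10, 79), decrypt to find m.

3

Shared mask s = c₁^a mod q = 10^19 mod 283.
10^1 ≡ 10 (mod 283)
10^2 = (10^1)^2 ≡ 10^2 = 100 ≡ 100 (mod 283)
10^4 = (10^2)^2 ≡ 100^2 = 10000 ≡ 95 (mod 283)
10^8 = (10^4)^2 ≡ 95^2 = 9025 ≡ 252 (mod 283)
10^16 = (10^8)^2 ≡ 252^2 = 63504 ≡ 112 (mod 283)
10^19 = 10^16 · 10^2 · 10^1 ≡ 112 · 100 · 10 ≡ 215 (mod 283).
So s = 215; s⁻¹ ≡ 129 (mod 283).
m = c₂ · s⁻¹ mod 283 = 79 · 129 mod 283 = 3.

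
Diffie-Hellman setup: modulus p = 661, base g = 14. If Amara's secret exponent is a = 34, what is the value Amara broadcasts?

16

Public value = 14^34 mod 661.
14^1 ≡ 14 (mod 661)
14^2 = (14^1)^2 ≡ 14^2 = 196 ≡ 196 (mod 661)
14^4 = (14^2)^2 ≡ 196^2 = 38416 ≡ 78 (mod 661)
14^8 = (14^4)^2 ≡ 78^2 = 6084 ≡ 135 (mod 661)
14^16 = (14^8)^2 ≡ 135^2 = 18225 ≡ 378 (mod 661)
14^32 = (14^16)^2 ≡ 378^2 = 142884 ≡ 108 (mod 661)
14^34 = 14^32 · 14^2 ≡ 108 · 196 ≡ 16 (mod 661).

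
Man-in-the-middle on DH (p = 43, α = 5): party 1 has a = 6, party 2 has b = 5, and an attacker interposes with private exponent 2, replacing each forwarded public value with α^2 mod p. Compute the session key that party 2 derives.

24

Party 2 receives an attacker's public value M = 5^2 mod 43 instead of the honest one.
5^1 ≡ 5 (mod 43)
5^2 = (5^1)^2 ≡ 5^2 = 25 ≡ 25 (mod 43)
So M = 25. Party 2 computes K = M^5 mod 43.
25^1 ≡ 25 (mod 43)
25^2 = (25^1)^2 ≡ 25^2 = 625 ≡ 23 (mod 43)
25^4 = (25^2)^2 ≡ 23^2 = 529 ≡ 13 (mod 43)
25^5 = 25^4 · 25^1 ≡ 13 · 25 ≡ 24 (mod 43).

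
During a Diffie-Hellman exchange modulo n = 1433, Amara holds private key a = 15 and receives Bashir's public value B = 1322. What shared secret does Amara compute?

1394

Shared key K = 1322^15 mod 1433.
1322^1 ≡ 1322 (mod 1433)
1322^2 = (1322^1)^2 ≡ 1322^2 = 1747684 ≡ 857 (mod 1433)
1322^4 = (1322^2)^2 ≡ 857^2 = 734449 ≡ 753 (mod 1433)
1322^8 = (1322^4)^2 ≡ 753^2 = 567009 ≡ 974 (mod 1433)
1322^15 = 1322^8 · 1322^4 · 1322^2 · 1322^1 ≡ 974 · 753 · 857 · 1322 ≡ 1394 (mod 1433).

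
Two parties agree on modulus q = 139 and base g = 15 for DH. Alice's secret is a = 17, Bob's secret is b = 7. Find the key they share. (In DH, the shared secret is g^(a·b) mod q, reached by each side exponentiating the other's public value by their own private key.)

Bob sends B = g^b mod q = 15^7 mod 139.
15^1 ≡ 15 (mod 139)
15^2 = (15^1)^2 ≡ 15^2 = 225 ≡ 86 (mod 139)
15^4 = (15^2)^2 ≡ 86^2 = 7396 ≡ 29 (mod 139)
15^7 = 15^4 · 15^2 · 15^1 ≡ 29 · 86 · 15 ≡ 19 (mod 139).
So B = 19. Alice then computes K = B^a mod q = 19^17 mod 139.
19^1 ≡ 19 (mod 139)
19^2 = (19^1)^2 ≡ 19^2 = 361 ≡ 83 (mod 139)
19^4 = (19^2)^2 ≡ 83^2 = 6889 ≡ 78 (mod 139)
19^8 = (19^4)^2 ≡ 78^2 = 6084 ≡ 107 (mod 139)
19^16 = (19^8)^2 ≡ 107^2 = 11449 ≡ 51 (mod 139)
19^17 = 19^16 · 19^1 ≡ 51 · 19 ≡ 135 (mod 139).

135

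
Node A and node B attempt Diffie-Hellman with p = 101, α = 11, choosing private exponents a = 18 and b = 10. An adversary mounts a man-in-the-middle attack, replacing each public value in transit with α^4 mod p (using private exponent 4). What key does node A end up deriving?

Node A receives an adversary's public value M = 11^4 mod 101 instead of the honest one.
11^1 ≡ 11 (mod 101)
11^2 = (11^1)^2 ≡ 11^2 = 121 ≡ 20 (mod 101)
11^4 = (11^2)^2 ≡ 20^2 = 400 ≡ 97 (mod 101)
So M = 97. Node A computes K = M^18 mod 101.
97^1 ≡ 97 (mod 101)
97^2 = (97^1)^2 ≡ 97^2 = 9409 ≡ 16 (mod 101)
97^4 = (97^2)^2 ≡ 16^2 = 256 ≡ 54 (mod 101)
97^8 = (97^4)^2 ≡ 54^2 = 2916 ≡ 88 (mod 101)
97^16 = (97^8)^2 ≡ 88^2 = 7744 ≡ 68 (mod 101)
97^18 = 97^16 · 97^2 ≡ 68 · 16 ≡ 78 (mod 101).

78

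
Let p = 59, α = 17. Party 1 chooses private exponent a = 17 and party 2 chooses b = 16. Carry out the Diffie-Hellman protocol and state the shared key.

27

Party 1 sends A = α^a mod p = 17^17 mod 59.
17^1 ≡ 17 (mod 59)
17^2 = (17^1)^2 ≡ 17^2 = 289 ≡ 53 (mod 59)
17^4 = (17^2)^2 ≡ 53^2 = 2809 ≡ 36 (mod 59)
17^8 = (17^4)^2 ≡ 36^2 = 1296 ≡ 57 (mod 59)
17^16 = (17^8)^2 ≡ 57^2 = 3249 ≡ 4 (mod 59)
17^17 = 17^16 · 17^1 ≡ 4 · 17 ≡ 9 (mod 59).
So A = 9. Party 2 then computes K = A^b mod p = 9^16 mod 59.
9^1 ≡ 9 (mod 59)
9^2 = (9^1)^2 ≡ 9^2 = 81 ≡ 22 (mod 59)
9^4 = (9^2)^2 ≡ 22^2 = 484 ≡ 12 (mod 59)
9^8 = (9^4)^2 ≡ 12^2 = 144 ≡ 26 (mod 59)
9^16 = (9^8)^2 ≡ 26^2 = 676 ≡ 27 (mod 59)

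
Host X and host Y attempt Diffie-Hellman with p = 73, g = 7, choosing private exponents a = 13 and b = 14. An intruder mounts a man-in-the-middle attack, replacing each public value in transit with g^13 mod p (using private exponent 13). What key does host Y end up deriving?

24

Host Y receives an intruder's public value M = 7^13 mod 73 instead of the honest one.
7^1 ≡ 7 (mod 73)
7^2 = (7^1)^2 ≡ 7^2 = 49 ≡ 49 (mod 73)
7^4 = (7^2)^2 ≡ 49^2 = 2401 ≡ 65 (mod 73)
7^8 = (7^4)^2 ≡ 65^2 = 4225 ≡ 64 (mod 73)
7^13 = 7^8 · 7^4 · 7^1 ≡ 64 · 65 · 7 ≡ 66 (mod 73).
So M = 66. Host Y computes K = M^14 mod 73.
66^1 ≡ 66 (mod 73)
66^2 = (66^1)^2 ≡ 66^2 = 4356 ≡ 49 (mod 73)
66^4 = (66^2)^2 ≡ 49^2 = 2401 ≡ 65 (mod 73)
66^8 = (66^4)^2 ≡ 65^2 = 4225 ≡ 64 (mod 73)
66^14 = 66^8 · 66^4 · 66^2 ≡ 64 · 65 · 49 ≡ 24 (mod 73).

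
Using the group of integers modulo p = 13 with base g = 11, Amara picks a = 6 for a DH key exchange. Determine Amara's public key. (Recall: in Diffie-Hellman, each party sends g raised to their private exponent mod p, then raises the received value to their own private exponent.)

Public value = 11^6 mod 13.
11^1 ≡ 11 (mod 13)
11^2 = (11^1)^2 ≡ 11^2 = 121 ≡ 4 (mod 13)
11^4 = (11^2)^2 ≡ 4^2 = 16 ≡ 3 (mod 13)
11^6 = 11^4 · 11^2 ≡ 3 · 4 ≡ 12 (mod 13).

12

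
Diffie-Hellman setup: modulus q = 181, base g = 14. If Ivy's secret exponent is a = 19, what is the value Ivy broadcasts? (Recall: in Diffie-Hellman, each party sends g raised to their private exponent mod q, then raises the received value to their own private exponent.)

121

Public value = 14^19 mod 181.
14^1 ≡ 14 (mod 181)
14^2 = (14^1)^2 ≡ 14^2 = 196 ≡ 15 (mod 181)
14^4 = (14^2)^2 ≡ 15^2 = 225 ≡ 44 (mod 181)
14^8 = (14^4)^2 ≡ 44^2 = 1936 ≡ 126 (mod 181)
14^16 = (14^8)^2 ≡ 126^2 = 15876 ≡ 129 (mod 181)
14^19 = 14^16 · 14^2 · 14^1 ≡ 129 · 15 · 14 ≡ 121 (mod 181).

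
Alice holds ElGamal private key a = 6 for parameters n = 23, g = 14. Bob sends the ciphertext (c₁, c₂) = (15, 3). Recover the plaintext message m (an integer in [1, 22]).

2

Shared mask s = c₁^a mod n = 15^6 mod 23.
15^1 ≡ 15 (mod 23)
15^2 = (15^1)^2 ≡ 15^2 = 225 ≡ 18 (mod 23)
15^4 = (15^2)^2 ≡ 18^2 = 324 ≡ 2 (mod 23)
15^6 = 15^4 · 15^2 ≡ 2 · 18 ≡ 13 (mod 23).
So s = 13; s⁻¹ ≡ 16 (mod 23).
m = c₂ · s⁻¹ mod 23 = 3 · 16 mod 23 = 2.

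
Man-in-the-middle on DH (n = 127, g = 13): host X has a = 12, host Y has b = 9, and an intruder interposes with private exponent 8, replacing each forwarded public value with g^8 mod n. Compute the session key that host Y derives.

8

Host Y receives an intruder's public value M = 13^8 mod 127 instead of the honest one.
13^1 ≡ 13 (mod 127)
13^2 = (13^1)^2 ≡ 13^2 = 169 ≡ 42 (mod 127)
13^4 = (13^2)^2 ≡ 42^2 = 1764 ≡ 113 (mod 127)
13^8 = (13^4)^2 ≡ 113^2 = 12769 ≡ 69 (mod 127)
So M = 69. Host Y computes K = M^9 mod 127.
69^1 ≡ 69 (mod 127)
69^2 = (69^1)^2 ≡ 69^2 = 4761 ≡ 62 (mod 127)
69^4 = (69^2)^2 ≡ 62^2 = 3844 ≡ 34 (mod 127)
69^8 = (69^4)^2 ≡ 34^2 = 1156 ≡ 13 (mod 127)
69^9 = 69^8 · 69^1 ≡ 13 · 69 ≡ 8 (mod 127).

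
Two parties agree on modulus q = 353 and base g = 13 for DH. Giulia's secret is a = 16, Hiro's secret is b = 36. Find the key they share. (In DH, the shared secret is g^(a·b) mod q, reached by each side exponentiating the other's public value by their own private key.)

Giulia sends A = g^a mod q = 13^16 mod 353.
13^1 ≡ 13 (mod 353)
13^2 = (13^1)^2 ≡ 13^2 = 169 ≡ 169 (mod 353)
13^4 = (13^2)^2 ≡ 169^2 = 28561 ≡ 321 (mod 353)
13^8 = (13^4)^2 ≡ 321^2 = 103041 ≡ 318 (mod 353)
13^16 = (13^8)^2 ≡ 318^2 = 101124 ≡ 166 (mod 353)
So A = 166. Hiro then computes K = A^b mod q = 166^36 mod 353.
166^1 ≡ 166 (mod 353)
166^2 = (166^1)^2 ≡ 166^2 = 27556 ≡ 22 (mod 353)
166^4 = (166^2)^2 ≡ 22^2 = 484 ≡ 131 (mod 353)
166^8 = (166^4)^2 ≡ 131^2 = 17161 ≡ 217 (mod 353)
166^16 = (166^8)^2 ≡ 217^2 = 47089 ≡ 140 (mod 353)
166^32 = (166^16)^2 ≡ 140^2 = 19600 ≡ 185 (mod 353)
166^36 = 166^32 · 166^4 ≡ 185 · 131 ≡ 231 (mod 353).

231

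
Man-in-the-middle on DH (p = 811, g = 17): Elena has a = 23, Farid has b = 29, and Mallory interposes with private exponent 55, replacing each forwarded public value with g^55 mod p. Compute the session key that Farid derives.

547

Farid receives Mallory's public value M = 17^55 mod 811 instead of the honest one.
17^1 ≡ 17 (mod 811)
17^2 = (17^1)^2 ≡ 17^2 = 289 ≡ 289 (mod 811)
17^4 = (17^2)^2 ≡ 289^2 = 83521 ≡ 799 (mod 811)
17^8 = (17^4)^2 ≡ 799^2 = 638401 ≡ 144 (mod 811)
17^16 = (17^8)^2 ≡ 144^2 = 20736 ≡ 461 (mod 811)
17^32 = (17^16)^2 ≡ 461^2 = 212521 ≡ 39 (mod 811)
17^55 = 17^32 · 17^16 · 17^4 · 17^2 · 17^1 ≡ 39 · 461 · 799 · 289 · 17 ≡ 588 (mod 811).
So M = 588. Farid computes K = M^29 mod 811.
588^1 ≡ 588 (mod 811)
588^2 = (588^1)^2 ≡ 588^2 = 345744 ≡ 258 (mod 811)
588^4 = (588^2)^2 ≡ 258^2 = 66564 ≡ 62 (mod 811)
588^8 = (588^4)^2 ≡ 62^2 = 3844 ≡ 600 (mod 811)
588^16 = (588^8)^2 ≡ 600^2 = 360000 ≡ 727 (mod 811)
588^29 = 588^16 · 588^8 · 588^4 · 588^1 ≡ 727 · 600 · 62 · 588 ≡ 547 (mod 811).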